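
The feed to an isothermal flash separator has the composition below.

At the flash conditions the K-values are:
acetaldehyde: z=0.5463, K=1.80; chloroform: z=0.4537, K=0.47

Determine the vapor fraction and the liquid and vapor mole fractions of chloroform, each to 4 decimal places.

ψ = 0.4636, x_chloroform = 0.6015, y_chloroform = 0.2827

Rachford–Rice: g(ψ) = Σ zᵢ(Kᵢ−1)/(1+ψ(Kᵢ−1)) = 0.
g(0) = ΣzᵢKᵢ − 1 = 0.1966 and g(1) = 1 − Σzᵢ/Kᵢ = -0.2688, so a root lies in (0, 1).
Binary case is linear: z₁(K₁−1)(1+ψ(K₂−1)) + z₂(K₂−1)(1+ψ(K₁−1)) = 0
⇒ ψ = [z₁(K₁−1)+z₂(K₂−1)] / [−(K₁−1)(K₂−1)] = 0.19658/0.42400 = 0.4636
Compositions from xᵢ = zᵢ/(1+ψ(Kᵢ−1)), yᵢ = Kᵢxᵢ:
  acetaldehyde: x = 0.3985, y = 0.7173
  chloroform: x = 0.6015, y = 0.2827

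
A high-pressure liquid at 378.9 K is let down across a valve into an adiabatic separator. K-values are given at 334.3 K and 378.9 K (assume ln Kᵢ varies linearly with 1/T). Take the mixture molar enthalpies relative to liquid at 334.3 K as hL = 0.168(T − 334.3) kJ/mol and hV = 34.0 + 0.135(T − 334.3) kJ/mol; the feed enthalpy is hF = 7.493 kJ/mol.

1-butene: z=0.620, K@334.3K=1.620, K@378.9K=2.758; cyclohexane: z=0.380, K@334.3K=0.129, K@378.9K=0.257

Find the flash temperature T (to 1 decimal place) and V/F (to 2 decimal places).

Adiabatic flash: solve Rachford–Rice at each trial T, then check hF = ψ·hV(T) + (1−ψ)·hL(T).
  T = 334.3 K: K = (1.620, 0.129), RR gives ψ = 0.099, H_out = 3.363 kJ/mol
  T = 378.9 K: K = (2.758, 0.257), RR gives ψ = 0.618, H_out = 27.605 kJ/mol
  T = 356.6 K: K = (2.149, 0.186), RR gives ψ = 0.431, H_out = 18.085 kJ/mol
  T = 345.5 K: K = (1.876, 0.156), RR gives ψ = 0.301, H_out = 11.991 kJ/mol
  T = 339.9 K: K = (1.745, 0.142), RR gives ψ = 0.213, H_out = 8.136 kJ/mol
  T = 337.1 K: K = (1.682, 0.135), RR gives ψ = 0.160, H_out = 5.893 kJ/mol
  T = 338.5 K: K = (1.713, 0.139), RR gives ψ = 0.187, H_out = 7.046 kJ/mol
Linear interpolation between T = 338.5 (H_out = 7.046) and T = 339.9 (H_out = 8.136) on hF = 7.493 gives T ≈ 339.1 K, at which ψ = 0.20.

T = 339.1 K, V/F = 0.20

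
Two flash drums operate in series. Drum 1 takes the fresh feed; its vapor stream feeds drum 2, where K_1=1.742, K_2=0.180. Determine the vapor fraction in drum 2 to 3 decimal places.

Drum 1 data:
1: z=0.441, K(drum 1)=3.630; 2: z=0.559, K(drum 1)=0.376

V/F (drum 2) = 0.439

Drum 1:
Let ψ₁ = V/F and solve Σ zᵢ(Kᵢ−1)/(1+ψ₁(Kᵢ−1)) = 0.
g(0) = ΣzᵢKᵢ − 1 = 0.811 and g(1) = 1 − Σzᵢ/Kᵢ = -0.608, so a root lies in (0, 1).
Binary case is linear: z₁(K₁−1)(1+ψ₁(K₂−1)) + z₂(K₂−1)(1+ψ₁(K₁−1)) = 0
⇒ ψ₁ = [z₁(K₁−1)+z₂(K₂−1)] / [−(K₁−1)(K₂−1)] = 0.8110/1.6411 = 0.494
Drum-1 compositions:
  1: x = 0.192, y = 0.696
  2: x = 0.808, y = 0.304
Drum-2 feed = drum-1 vapor: z₂ = (0.6961, 0.3039).
Drum 2:
Let ψ₂ = V/F and solve Σ zᵢ(Kᵢ−1)/(1+ψ₂(Kᵢ−1)) = 0.
Check two-phase: ΣzᵢKᵢ = 1.267 > 1 and Σzᵢ/Kᵢ = 2.088 > 1, so g(0) = 0.267 > 0 and g(1) = -1.088 < 0.
Newton–Raphson from ψ₂ = 0.5:
  ψ₂ = 0.500: g = -0.0456, g' = -0.791 → ψ₂ = 0.442
  ψ₂ = 0.442: g = -0.0021, g' = -0.720 → ψ₂ = 0.439
Converged at ψ₂ = 0.439.
  1: x = 0.525, y = 0.914
  2: x = 0.475, y = 0.086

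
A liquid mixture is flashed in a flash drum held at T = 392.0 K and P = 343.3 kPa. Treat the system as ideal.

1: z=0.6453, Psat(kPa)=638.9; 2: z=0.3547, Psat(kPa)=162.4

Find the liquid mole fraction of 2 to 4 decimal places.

x_2 = 0.6204

Raoult's law: Kᵢ = Pᵢˢᵃᵗ/P = Pᵢˢᵃᵗ/343.3.
  K_1 = 638.9/343.3 = 1.861054, K_2 = 162.4/343.3 = 0.473056
Material balance + equilibrium reduce to Σ zᵢ(Kᵢ−1)/(1+V/F(Kᵢ−1)) = 0.
Feasibility: ΣzᵢKᵢ = 1.3687, Σzᵢ/Kᵢ = 1.0965 — both > 1, two phases present.
Binary case is linear: z₁(K₁−1)(1+V/F(K₂−1)) + z₂(K₂−1)(1+V/F(K₁−1)) = 0
⇒ V/F = [z₁(K₁−1)+z₂(K₂−1)] / [−(K₁−1)(K₂−1)] = 0.36873/0.45373 = 0.8127
Compositions from xᵢ = zᵢ/(1+V/F(Kᵢ−1)), yᵢ = Kᵢxᵢ:
  1: x = 0.3796, y = 0.7065
  2: x = 0.6204, y = 0.2935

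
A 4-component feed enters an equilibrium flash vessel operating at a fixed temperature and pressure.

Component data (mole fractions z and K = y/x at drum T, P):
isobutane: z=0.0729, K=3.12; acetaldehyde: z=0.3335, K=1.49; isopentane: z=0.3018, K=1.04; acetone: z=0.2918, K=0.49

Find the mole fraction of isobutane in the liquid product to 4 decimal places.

x_isobutane = 0.0330

Rachford–Rice: g(V/F) = Σ zᵢ(Kᵢ−1)/(1+V/F(Kᵢ−1)) = 0.
Feasibility: ΣzᵢKᵢ = 1.1812, Σzᵢ/Kᵢ = 1.1329 — both > 1, two phases present.
Iterate (Newton) starting at V/F = 0.5:
  V/F = 0.5000: g = 0.01836, g' = -0.2661 → V/F = 0.5690
  V/F = 0.5690: g = -0.00002, g' = -0.2674 → V/F = 0.5689
Converged at V/F = 0.5689.
Compositions from xᵢ = zᵢ/(1+V/F(Kᵢ−1)), yᵢ = Kᵢxᵢ:
  isobutane: x = 0.0330, y = 0.1031
  acetaldehyde: x = 0.2608, y = 0.3886
  isopentane: x = 0.2951, y = 0.3069
  acetone: x = 0.4111, y = 0.2014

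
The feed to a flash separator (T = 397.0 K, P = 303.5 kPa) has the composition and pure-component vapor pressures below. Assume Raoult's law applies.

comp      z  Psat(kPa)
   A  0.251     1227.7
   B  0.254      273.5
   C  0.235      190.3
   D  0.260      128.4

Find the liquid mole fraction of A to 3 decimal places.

Raoult's law: Kᵢ = Pᵢˢᵃᵗ/P = Pᵢˢᵃᵗ/303.5.
  K_A = 1227.7/303.5 = 4.04514, K_B = 273.5/303.5 = 0.90115, K_C = 190.3/303.5 = 0.62702, K_D = 128.4/303.5 = 0.42306
Rachford–Rice: g(β) = Σ zᵢ(Kᵢ−1)/(1+β(Kᵢ−1)) = 0.
g(0) = ΣzᵢKᵢ − 1 = 0.502 and g(1) = 1 − Σzᵢ/Kᵢ = -0.333, so a root lies in (0, 1).
Iterate (Newton) starting at β = 0.59:
  β = 0.590: g = -0.0932, g' = -0.553 → β = 0.422
  β = 0.422: g = 0.0063, g' = -0.646 → β = 0.431
Converged at β = 0.431.
Compositions from xᵢ = zᵢ/(1+β(Kᵢ−1)), yᵢ = Kᵢxᵢ:
  A: x = 0.108, y = 0.439
  B: x = 0.265, y = 0.239
  C: x = 0.280, y = 0.176
  D: x = 0.346, y = 0.146

x_A = 0.108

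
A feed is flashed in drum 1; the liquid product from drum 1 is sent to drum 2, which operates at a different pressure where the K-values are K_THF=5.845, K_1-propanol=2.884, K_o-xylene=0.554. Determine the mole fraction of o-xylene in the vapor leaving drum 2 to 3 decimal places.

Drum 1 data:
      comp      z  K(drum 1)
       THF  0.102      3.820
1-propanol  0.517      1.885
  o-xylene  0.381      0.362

Drum 1:
Material balance + equilibrium reduce to Σ zᵢ(Kᵢ−1)/(1+ψ₁(Kᵢ−1)) = 0.
Feasibility: ΣzᵢKᵢ = 1.502, Σzᵢ/Kᵢ = 1.353 — both > 1, two phases present.
Newton iteration, ψ₁⁰ = 0.5:
  ψ₁ = 0.500: g = 0.0796, g' = -0.669 → ψ₁ = 0.619
  ψ₁ = 0.619: g = -0.0014, g' = -0.700 → ψ₁ = 0.617
Converged at ψ₁ = 0.617.
Drum-1 compositions:
  THF: x = 0.037, y = 0.142
  1-propanol: x = 0.334, y = 0.630
  o-xylene: x = 0.628, y = 0.227
Drum-2 feed = drum-1 liquid: z₂ = (0.0372, 0.3344, 0.6284).
Drum 2:
Newton–Raphson from ψ₂ = 0.5:
  ψ₂ = 0.500: g = 0.0164, g' = -0.596 → ψ₂ = 0.528
Converged at ψ₂ = 0.528.
  THF: x = 0.010, y = 0.061
  1-propanol: x = 0.168, y = 0.484
  o-xylene: x = 0.822, y = 0.455

y_o-xylene (drum 2) = 0.455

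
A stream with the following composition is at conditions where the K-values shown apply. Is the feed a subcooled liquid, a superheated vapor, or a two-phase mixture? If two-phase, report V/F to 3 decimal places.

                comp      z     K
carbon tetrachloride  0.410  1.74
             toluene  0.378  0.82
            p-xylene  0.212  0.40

ΣzᵢKᵢ = 1.108; Σzᵢ/Kᵢ = 1.227.
Both exceed 1, so a two-phase solution exists.
Rachford–Rice: g(ψ) = Σ zᵢ(Kᵢ−1)/(1+ψ(Kᵢ−1)) = 0.
Newton iteration, ψ⁰ = 0.5:
  ψ = 0.500: g = -0.0350, g' = -0.290 → ψ = 0.379
  ψ = 0.379: g = -0.0008, g' = -0.279 → ψ = 0.376
Converged at ψ = 0.376.

two-phase, V/F = 0.376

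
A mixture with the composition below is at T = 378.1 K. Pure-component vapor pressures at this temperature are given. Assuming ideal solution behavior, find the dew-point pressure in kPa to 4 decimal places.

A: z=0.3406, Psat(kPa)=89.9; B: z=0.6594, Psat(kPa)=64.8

Pdew = 71.6097 kPa

At the dew point ψ → 1, so Σzᵢ/Kᵢ = 1 with Kᵢ = Pᵢˢᵃᵗ/P ⇒ 1/P = Σzᵢ/Pᵢˢᵃᵗ.
1/P = 0.3406/89.9 + 0.6594/64.8 = 0.0139646 ⇒ P = 71.6097 kPa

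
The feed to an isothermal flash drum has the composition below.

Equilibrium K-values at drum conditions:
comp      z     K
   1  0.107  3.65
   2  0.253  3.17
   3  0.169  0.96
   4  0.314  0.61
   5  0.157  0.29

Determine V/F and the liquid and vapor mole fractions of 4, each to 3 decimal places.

Rachford–Rice: g(V/F) = Σ zᵢ(Kᵢ−1)/(1+V/F(Kᵢ−1)) = 0.
Feasibility: ΣzᵢKᵢ = 1.592, Σzᵢ/Kᵢ = 1.341 — both > 1, two phases present.
Iterate (Newton) starting at V/F = 0.5:
  V/F = 0.500: g = 0.0534, g' = -0.677 → V/F = 0.579
  V/F = 0.579: g = 0.0009, g' = -0.659 → V/F = 0.580
Converged at V/F = 0.580.
Compositions from xᵢ = zᵢ/(1+V/F(Kᵢ−1)), yᵢ = Kᵢxᵢ:
  1: x = 0.042, y = 0.154
  2: x = 0.112, y = 0.355
  3: x = 0.173, y = 0.166
  4: x = 0.406, y = 0.248
  5: x = 0.267, y = 0.077

V/F = 0.580, x_4 = 0.406, y_4 = 0.248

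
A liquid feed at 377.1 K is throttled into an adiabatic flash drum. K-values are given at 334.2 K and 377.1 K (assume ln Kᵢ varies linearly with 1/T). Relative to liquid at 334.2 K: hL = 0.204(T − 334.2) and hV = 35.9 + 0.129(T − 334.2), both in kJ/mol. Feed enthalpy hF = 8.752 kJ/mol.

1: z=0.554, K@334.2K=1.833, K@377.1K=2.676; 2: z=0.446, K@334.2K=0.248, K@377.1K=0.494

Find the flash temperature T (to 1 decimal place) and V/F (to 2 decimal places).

T = 336.2 K, V/F = 0.23

Adiabatic flash: solve Rachford–Rice at each trial T, then check hF = ψ·hV(T) + (1−ψ)·hL(T).
  T = 334.2 K: K = (1.833, 0.248), RR gives ψ = 0.201, H_out = 7.226 kJ/mol
  T = 377.1 K: K = (2.676, 0.494), RR gives ψ = 0.829, H_out = 35.837 kJ/mol
  T = 355.6 K: K = (2.239, 0.357), RR gives ψ = 0.502, H_out = 21.574 kJ/mol
  T = 344.9 K: K = (2.032, 0.299), RR gives ψ = 0.359, H_out = 14.766 kJ/mol
  T = 339.5 K: K = (1.931, 0.273), RR gives ψ = 0.282, H_out = 11.107 kJ/mol
  T = 336.9 K: K = (1.883, 0.260), RR gives ψ = 0.244, H_out = 9.247 kJ/mol
  T = 335.5 K: K = (1.857, 0.254), RR gives ψ = 0.222, H_out = 8.212 kJ/mol
Linear interpolation between T = 335.5 (H_out = 8.212) and T = 336.9 (H_out = 9.247) on hF = 8.752 gives T ≈ 336.2 K, at which ψ = 0.23.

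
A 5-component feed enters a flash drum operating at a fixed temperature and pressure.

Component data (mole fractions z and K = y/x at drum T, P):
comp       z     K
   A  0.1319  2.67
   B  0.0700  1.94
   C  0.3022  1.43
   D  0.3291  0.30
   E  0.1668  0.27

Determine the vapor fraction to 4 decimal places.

Rachford–Rice: g(ψ) = Σ zᵢ(Kᵢ−1)/(1+ψ(Kᵢ−1)) = 0.
Check two-phase: ΣzᵢKᵢ = 1.0639 > 1 and Σzᵢ/Kᵢ = 2.0116 > 1, so g(0) = 0.0639 > 0 and g(1) = -1.0116 < 0.
Newton–Raphson from ψ = 0.5:
  ψ = 0.5000: g = -0.27442, g' = -0.7778 → ψ = 0.1472
  ψ = 0.1472: g = -0.03644, g' = -0.6462 → ψ = 0.0908
  ψ = 0.0908: g = 0.00054, g' = -0.6675 → ψ = 0.0916
Converged at ψ = 0.0916.

ψ = 0.0916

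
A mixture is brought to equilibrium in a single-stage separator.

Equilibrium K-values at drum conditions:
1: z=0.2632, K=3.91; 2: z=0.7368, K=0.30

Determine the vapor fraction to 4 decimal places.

ψ = 0.1228

Rachford–Rice: g(ψ) = Σ zᵢ(Kᵢ−1)/(1+ψ(Kᵢ−1)) = 0.
Feasibility: ΣzᵢKᵢ = 1.2502, Σzᵢ/Kᵢ = 2.5233 — both > 1, two phases present.
Newton–Raphson from ψ = 0.49:
  ψ = 0.4900: g = -0.46930, g' = -1.2151 → ψ = 0.1038
  ψ = 0.1038: g = 0.03209, g' = -1.7346 → ψ = 0.1223
  ψ = 0.1223: g = 0.00086, g' = -1.6442 → ψ = 0.1228
Converged at ψ = 0.1228.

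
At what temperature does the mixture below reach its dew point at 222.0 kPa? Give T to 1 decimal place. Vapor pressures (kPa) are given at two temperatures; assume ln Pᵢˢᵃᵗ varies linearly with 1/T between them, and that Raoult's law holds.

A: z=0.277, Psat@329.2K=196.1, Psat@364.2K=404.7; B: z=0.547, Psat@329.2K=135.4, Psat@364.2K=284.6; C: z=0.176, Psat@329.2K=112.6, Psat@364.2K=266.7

Dew-point temperature: Σzᵢ·P/Pᵢˢᵃᵗ(T) = 1. Interpolate ln Pᵢˢᵃᵗ = aᵢ + bᵢ/T.
  T = 329.2 K: ΣzᵢP/Pᵢˢᵃᵗ = 1.5574
  T = 364.2 K: ΣzᵢP/Pᵢˢᵃᵗ = 0.7251
  T = 346.7 K: ΣzᵢP/Pᵢˢᵃᵗ = 1.0421
  T = 355.4 K: ΣzᵢP/Pᵢˢᵃᵗ = 0.8662
  T = 351.0 K: ΣzᵢP/Pᵢˢᵃᵗ = 0.9500
  T = 348.9 K: ΣzᵢP/Pᵢˢᵃᵗ = 0.9936
Interpolating between 346.7 K and 348.9 K gives T ≈ 348.6 K.

T = 348.6 K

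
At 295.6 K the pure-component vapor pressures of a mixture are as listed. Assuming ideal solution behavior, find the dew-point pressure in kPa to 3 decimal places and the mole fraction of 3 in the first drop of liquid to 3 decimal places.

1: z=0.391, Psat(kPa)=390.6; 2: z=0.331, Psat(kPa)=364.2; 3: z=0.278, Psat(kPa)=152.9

Pdew = 268.237 kPa, x_3 = 0.488

At the dew point ψ → 1, so Σzᵢ/Kᵢ = 1 with Kᵢ = Pᵢˢᵃᵗ/P ⇒ 1/P = Σzᵢ/Pᵢˢᵃᵗ.
1/P = 0.391/390.6 + 0.331/364.2 + 0.278/152.9 = 0.003728 ⇒ P = 268.237 kPa
xᵢ = zᵢP/Pᵢˢᵃᵗ ⇒ x_3 = 0.278·268.237/152.9 = 0.488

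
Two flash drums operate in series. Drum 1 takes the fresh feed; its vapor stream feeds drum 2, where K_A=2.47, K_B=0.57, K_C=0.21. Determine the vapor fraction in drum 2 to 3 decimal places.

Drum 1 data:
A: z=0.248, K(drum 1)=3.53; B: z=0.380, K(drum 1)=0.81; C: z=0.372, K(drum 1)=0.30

V/F (drum 2) = 0.647

Drum 1:
Material balance + equilibrium reduce to Σ zᵢ(Kᵢ−1)/(1+ψ₁(Kᵢ−1)) = 0.
g(0) = ΣzᵢKᵢ − 1 = 0.295 and g(1) = 1 − Σzᵢ/Kᵢ = -0.779, so a root lies in (0, 1).
Iterate (Newton) starting at ψ₁ = 0.53:
  ψ₁ = 0.530: g = -0.2262, g' = -0.767 → ψ₁ = 0.235
  ψ₁ = 0.235: g = 0.0061, g' = -0.900 → ψ₁ = 0.242
Converged at ψ₁ = 0.242.
Drum-1 compositions:
  A: x = 0.154, y = 0.543
  B: x = 0.398, y = 0.323
  C: x = 0.448, y = 0.134
Drum-2 feed = drum-1 vapor: z₂ = (0.5430, 0.3226, 0.1344).
Drum 2:
Rachford–Rice: g(ψ₂) = Σ zᵢ(Kᵢ−1)/(1+ψ₂(Kᵢ−1)) = 0.
Feasibility: ΣzᵢKᵢ = 1.553, Σzᵢ/Kᵢ = 1.426 — both > 1, two phases present.
Newton iteration, ψ₂⁰ = 0.64:
  ψ₂ = 0.640: g = 0.0052, g' = -0.768 → ψ₂ = 0.647
Converged at ψ₂ = 0.647.
  A: x = 0.278, y = 0.688
  B: x = 0.447, y = 0.255
  C: x = 0.275, y = 0.058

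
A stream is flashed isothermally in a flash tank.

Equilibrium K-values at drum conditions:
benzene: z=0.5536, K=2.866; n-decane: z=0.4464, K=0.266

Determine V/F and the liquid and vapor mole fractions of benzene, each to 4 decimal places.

Newton iteration, V/F⁰ = 0.5:
  V/F = 0.5000: g = 0.01679, g' = -1.1161 → V/F = 0.5150
Converged at V/F = 0.5150.
Compositions from xᵢ = zᵢ/(1+V/F(Kᵢ−1)), yᵢ = Kᵢxᵢ:
  benzene: x = 0.2823, y = 0.8091
  n-decane: x = 0.7177, y = 0.1909

V/F = 0.5150, x_benzene = 0.2823, y_benzene = 0.8091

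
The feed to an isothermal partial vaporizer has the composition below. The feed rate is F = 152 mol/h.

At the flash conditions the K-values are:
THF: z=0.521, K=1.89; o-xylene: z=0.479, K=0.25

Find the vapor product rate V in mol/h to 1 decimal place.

V = 23.8 mol/h

Rachford–Rice: g(ψ) = Σ zᵢ(Kᵢ−1)/(1+ψ(Kᵢ−1)) = 0.
Check two-phase: ΣzᵢKᵢ = 1.104 > 1 and Σzᵢ/Kᵢ = 2.192 > 1, so g(0) = 0.104 > 0 and g(1) = -1.192 < 0.
Binary case is linear: z₁(K₁−1)(1+ψ(K₂−1)) + z₂(K₂−1)(1+ψ(K₁−1)) = 0
⇒ ψ = [z₁(K₁−1)+z₂(K₂−1)] / [−(K₁−1)(K₂−1)] = 0.1044/0.6675 = 0.156
Then V = ψ·F = 0.1565·152 = 23.8 mol/h and L = F − V = 128.2 mol/h.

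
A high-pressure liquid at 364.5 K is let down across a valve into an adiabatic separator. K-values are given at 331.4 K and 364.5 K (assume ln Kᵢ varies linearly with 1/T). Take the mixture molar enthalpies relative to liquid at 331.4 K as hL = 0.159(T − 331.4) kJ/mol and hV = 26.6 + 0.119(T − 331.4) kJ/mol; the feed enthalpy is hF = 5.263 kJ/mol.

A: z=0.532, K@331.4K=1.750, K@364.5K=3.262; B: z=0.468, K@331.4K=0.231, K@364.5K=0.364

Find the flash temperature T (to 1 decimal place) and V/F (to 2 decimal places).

T = 335.1 K, V/F = 0.18

Adiabatic flash: solve Rachford–Rice at each trial T, then check hF = ψ·hV(T) + (1−ψ)·hL(T).
  T = 331.4 K: K = (1.750, 0.231), RR gives ψ = 0.068, H_out = 1.804 kJ/mol
  T = 364.5 K: K = (3.262, 0.364), RR gives ψ = 0.630, H_out = 21.176 kJ/mol
  T = 347.9 K: K = (2.423, 0.293), RR gives ψ = 0.423, H_out = 13.607 kJ/mol
  T = 339.6 K: K = (2.065, 0.261), RR gives ψ = 0.280, H_out = 8.665 kJ/mol
  T = 335.5 K: K = (1.903, 0.246), RR gives ψ = 0.187, H_out = 5.592 kJ/mol
  T = 333.4 K: K = (1.823, 0.238), RR gives ψ = 0.130, H_out = 3.763 kJ/mol
Linear interpolation between T = 333.4 (H_out = 3.763) and T = 335.5 (H_out = 5.592) on hF = 5.263 gives T ≈ 335.1 K, at which ψ = 0.18.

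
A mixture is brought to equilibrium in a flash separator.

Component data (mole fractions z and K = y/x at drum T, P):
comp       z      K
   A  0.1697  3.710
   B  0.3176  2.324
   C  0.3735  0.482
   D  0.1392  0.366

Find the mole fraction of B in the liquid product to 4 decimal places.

x_B = 0.1795

Material balance + equilibrium reduce to Σ zᵢ(Kᵢ−1)/(1+β(Kᵢ−1)) = 0.
Feasibility: ΣzᵢKᵢ = 1.5987, Σzᵢ/Kᵢ = 1.3376 — both > 1, two phases present.
Newton–Raphson from β = 0.5:
  β = 0.5000: g = 0.05798, g' = -0.7287 → β = 0.5796
  β = 0.5796: g = 0.00084, g' = -0.7113 → β = 0.5807
Converged at β = 0.5807.
Compositions from xᵢ = zᵢ/(1+β(Kᵢ−1)), yᵢ = Kᵢxᵢ:
  A: x = 0.0659, y = 0.2446
  B: x = 0.1795, y = 0.4173
  C: x = 0.5342, y = 0.2575
  D: x = 0.2203, y = 0.0806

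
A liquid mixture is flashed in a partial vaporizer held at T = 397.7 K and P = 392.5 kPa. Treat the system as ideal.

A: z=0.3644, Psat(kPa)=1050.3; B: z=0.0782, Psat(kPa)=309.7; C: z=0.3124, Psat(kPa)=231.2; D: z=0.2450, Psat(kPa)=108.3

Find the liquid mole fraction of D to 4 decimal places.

x_D = 0.3193

Raoult's law: Kᵢ = Pᵢˢᵃᵗ/P = Pᵢˢᵃᵗ/392.5.
  K_A = 1050.3/392.5 = 2.675924, K_B = 309.7/392.5 = 0.789045, K_C = 231.2/392.5 = 0.589045, K_D = 108.3/392.5 = 0.275924
Material balance + equilibrium reduce to Σ zᵢ(Kᵢ−1)/(1+ψ(Kᵢ−1)) = 0.
g(0) = ΣzᵢKᵢ − 1 = 0.2884 and g(1) = 1 − Σzᵢ/Kᵢ = -0.6536, so a root lies in (0, 1).
Newton–Raphson from ψ = 0.42:
  ψ = 0.4200: g = -0.06977, g' = -0.6990 → ψ = 0.3202
  ψ = 0.3202: g = 0.00097, g' = -0.7251 → ψ = 0.3215
Converged at ψ = 0.3215.
Compositions from xᵢ = zᵢ/(1+ψ(Kᵢ−1)), yᵢ = Kᵢxᵢ:
  A: x = 0.2368, y = 0.6337
  B: x = 0.0839, y = 0.0662
  C: x = 0.3600, y = 0.2120
  D: x = 0.3193, y = 0.0881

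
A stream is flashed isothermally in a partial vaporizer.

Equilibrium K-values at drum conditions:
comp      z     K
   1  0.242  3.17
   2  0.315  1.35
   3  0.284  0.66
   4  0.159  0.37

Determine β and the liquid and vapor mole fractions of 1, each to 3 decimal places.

Let β = V/F and solve Σ zᵢ(Kᵢ−1)/(1+β(Kᵢ−1)) = 0.
Check two-phase: ΣzᵢKᵢ = 1.439 > 1 and Σzᵢ/Kᵢ = 1.170 > 1, so g(0) = 0.439 > 0 and g(1) = -0.170 < 0.
Newton–Raphson from β = 0.42:
  β = 0.420: g = 0.1220, g' = -0.503 → β = 0.663
  β = 0.663: g = 0.0083, g' = -0.458 → β = 0.681
Converged at β = 0.681.
Compositions from xᵢ = zᵢ/(1+β(Kᵢ−1)), yᵢ = Kᵢxᵢ:
  1: x = 0.098, y = 0.310
  2: x = 0.254, y = 0.343
  3: x = 0.370, y = 0.244
  4: x = 0.278, y = 0.103

β = 0.681, x_1 = 0.098, y_1 = 0.310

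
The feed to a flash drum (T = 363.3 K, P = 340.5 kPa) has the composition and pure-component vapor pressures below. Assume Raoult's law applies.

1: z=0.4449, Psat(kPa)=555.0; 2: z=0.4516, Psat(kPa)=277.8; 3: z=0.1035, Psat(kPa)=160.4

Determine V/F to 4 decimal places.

Raoult's law: Kᵢ = Pᵢˢᵃᵗ/P = Pᵢˢᵃᵗ/340.5.
  K_1 = 555.0/340.5 = 1.629956, K_2 = 277.8/340.5 = 0.815859, K_3 = 160.4/340.5 = 0.471072
Rachford–Rice: g(V/F) = Σ zᵢ(Kᵢ−1)/(1+V/F(Kᵢ−1)) = 0.
g(0) = ΣzᵢKᵢ − 1 = 0.1424 and g(1) = 1 − Σzᵢ/Kᵢ = -0.0462, so a root lies in (0, 1).
Newton iteration, V/F⁰ = 0.5:
  V/F = 0.5000: g = 0.04712, g' = -0.1742 → V/F = 0.7705
  V/F = 0.7705: g = -0.00062, g' = -0.1833 → V/F = 0.7671
Converged at V/F = 0.7671.

V/F = 0.7671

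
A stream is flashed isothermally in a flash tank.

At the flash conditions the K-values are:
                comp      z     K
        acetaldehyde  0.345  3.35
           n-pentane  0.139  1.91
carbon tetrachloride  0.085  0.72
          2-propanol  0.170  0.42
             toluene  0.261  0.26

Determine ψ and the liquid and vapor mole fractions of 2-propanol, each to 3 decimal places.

ψ = 0.486, x_2-propanol = 0.237, y_2-propanol = 0.099

Rachford–Rice: g(ψ) = Σ zᵢ(Kᵢ−1)/(1+ψ(Kᵢ−1)) = 0.
g(0) = ΣzᵢKᵢ − 1 = 0.622 and g(1) = 1 − Σzᵢ/Kᵢ = -0.702, so a root lies in (0, 1).
Iterate (Newton) starting at ψ = 0.58:
  ψ = 0.580: g = -0.0895, g' = -0.969 → ψ = 0.488
  ψ = 0.488: g = -0.0018, g' = -0.939 → ψ = 0.486
Converged at ψ = 0.486.
Compositions from xᵢ = zᵢ/(1+ψ(Kᵢ−1)), yᵢ = Kᵢxᵢ:
  acetaldehyde: x = 0.161, y = 0.540
  n-pentane: x = 0.096, y = 0.184
  carbon tetrachloride: x = 0.098, y = 0.071
  2-propanol: x = 0.237, y = 0.099
  toluene: x = 0.407, y = 0.106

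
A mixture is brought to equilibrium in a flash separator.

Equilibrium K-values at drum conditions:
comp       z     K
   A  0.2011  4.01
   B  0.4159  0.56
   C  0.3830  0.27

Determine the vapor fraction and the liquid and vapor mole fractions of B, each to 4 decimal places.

ψ = 0.0808, x_B = 0.4312, y_B = 0.2415

Rachford–Rice: g(ψ) = Σ zᵢ(Kᵢ−1)/(1+ψ(Kᵢ−1)) = 0.
g(0) = ΣzᵢKᵢ − 1 = 0.1427 and g(1) = 1 − Σzᵢ/Kᵢ = -1.2113, so a root lies in (0, 1).
Newton iteration, ψ⁰ = 0.5:
  ψ = 0.5000: g = -0.43327, g' = -0.9289 → ψ = 0.0336
  ψ = 0.0336: g = 0.07744, g' = -1.8005 → ψ = 0.0766
  ψ = 0.0766: g = 0.00642, g' = -1.5186 → ψ = 0.0808
Converged at ψ = 0.0808.
Compositions from xᵢ = zᵢ/(1+ψ(Kᵢ−1)), yᵢ = Kᵢxᵢ:
  A: x = 0.1617, y = 0.6486
  B: x = 0.4312, y = 0.2415
  C: x = 0.4070, y = 0.1099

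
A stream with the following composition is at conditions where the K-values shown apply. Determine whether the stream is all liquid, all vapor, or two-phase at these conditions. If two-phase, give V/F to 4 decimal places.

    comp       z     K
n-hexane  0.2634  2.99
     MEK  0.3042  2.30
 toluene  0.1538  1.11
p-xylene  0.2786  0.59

all vapor

ΣzᵢKᵢ = 1.8223; Σzᵢ/Kᵢ = 0.8311.
Since Σzᵢ/Kᵢ < 1 the mixture is above its dew point — single vapor phase.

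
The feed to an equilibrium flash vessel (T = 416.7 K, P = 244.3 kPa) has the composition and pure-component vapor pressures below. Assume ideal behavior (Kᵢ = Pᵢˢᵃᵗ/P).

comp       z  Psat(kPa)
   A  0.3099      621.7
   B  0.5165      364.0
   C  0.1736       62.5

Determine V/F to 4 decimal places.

V/F = 0.8854

Raoult's law: Kᵢ = Pᵢˢᵃᵗ/P = Pᵢˢᵃᵗ/244.3.
  K_A = 621.7/244.3 = 2.544822, K_B = 364.0/244.3 = 1.489971, K_C = 62.5/244.3 = 0.255833
Rachford–Rice: g(V/F) = Σ zᵢ(Kᵢ−1)/(1+V/F(Kᵢ−1)) = 0.
Check two-phase: ΣzᵢKᵢ = 1.6026 > 1 and Σzᵢ/Kᵢ = 1.1470 > 1, so g(0) = 0.6026 > 0 and g(1) = -0.1470 < 0.
Newton iteration, V/F⁰ = 0.48:
  V/F = 0.4800: g = 0.27881, g' = -0.5578 → V/F = 0.9798
  V/F = 0.9798: g = -0.11556, g' = -1.4843 → V/F = 0.9020
  V/F = 0.9020: g = -0.01741, g' = -1.0781 → V/F = 0.8858
  V/F = 0.8858: g = -0.00048, g' = -1.0199 → V/F = 0.8854
Converged at V/F = 0.8854.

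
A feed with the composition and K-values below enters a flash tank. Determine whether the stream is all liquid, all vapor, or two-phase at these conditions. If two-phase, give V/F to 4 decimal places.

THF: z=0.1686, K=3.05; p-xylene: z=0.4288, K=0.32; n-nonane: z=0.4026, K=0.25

ΣzᵢKᵢ = 0.7521; Σzᵢ/Kᵢ = 3.0057.
Since ΣzᵢKᵢ < 1 the mixture is below its bubble point — single liquid phase.

all liquid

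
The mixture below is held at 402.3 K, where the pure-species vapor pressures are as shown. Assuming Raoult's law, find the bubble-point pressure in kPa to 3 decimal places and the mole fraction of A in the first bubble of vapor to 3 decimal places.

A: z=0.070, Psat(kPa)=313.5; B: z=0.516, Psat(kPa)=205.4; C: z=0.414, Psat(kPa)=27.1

At the bubble point ψ → 0, so ΣzᵢKᵢ = 1 with Kᵢ = Pᵢˢᵃᵗ/P ⇒ P = ΣzᵢPᵢˢᵃᵗ.
P = 0.070·313.5 + 0.516·205.4 + 0.414·27.1 = 139.151 kPa
yᵢ = zᵢPᵢˢᵃᵗ/P ⇒ y_A = 0.070·313.5/139.151 = 0.158

Pbub = 139.151 kPa, y_A = 0.158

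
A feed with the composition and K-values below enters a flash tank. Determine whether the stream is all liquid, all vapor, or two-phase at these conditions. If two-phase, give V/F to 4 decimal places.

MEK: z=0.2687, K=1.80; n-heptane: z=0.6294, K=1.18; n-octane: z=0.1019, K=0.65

all vapor

ΣzᵢKᵢ = 1.2926; Σzᵢ/Kᵢ = 0.8394.
Since Σzᵢ/Kᵢ < 1 the mixture is above its dew point — single vapor phase.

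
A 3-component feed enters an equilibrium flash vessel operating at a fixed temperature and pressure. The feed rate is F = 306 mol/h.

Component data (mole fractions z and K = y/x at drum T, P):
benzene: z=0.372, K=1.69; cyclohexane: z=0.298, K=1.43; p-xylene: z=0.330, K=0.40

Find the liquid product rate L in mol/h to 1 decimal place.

Iterate (Newton) starting at ψ = 0.66:
  ψ = 0.660: g = -0.0516, g' = -0.443 → ψ = 0.543
  ψ = 0.543: g = -0.0032, g' = -0.391 → ψ = 0.535
Converged at ψ = 0.535.
Then V = ψ·F = 0.5351·306 = 163.7 mol/h and L = F − V = 142.3 mol/h.

L = 142.3 mol/h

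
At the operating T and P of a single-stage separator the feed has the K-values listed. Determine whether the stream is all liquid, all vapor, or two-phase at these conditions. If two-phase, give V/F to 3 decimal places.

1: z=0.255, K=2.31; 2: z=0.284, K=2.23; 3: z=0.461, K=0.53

two-phase, V/F = 0.783

ΣzᵢKᵢ = 1.467; Σzᵢ/Kᵢ = 1.108.
Both exceed 1, so a two-phase solution exists.
Let ψ = V/F and solve Σ zᵢ(Kᵢ−1)/(1+ψ(Kᵢ−1)) = 0.
Newton–Raphson from ψ = 0.5:
  ψ = 0.500: g = 0.1349, g' = -0.499 → ψ = 0.771
  ψ = 0.771: g = 0.0059, g' = -0.472 → ψ = 0.783
Converged at ψ = 0.783.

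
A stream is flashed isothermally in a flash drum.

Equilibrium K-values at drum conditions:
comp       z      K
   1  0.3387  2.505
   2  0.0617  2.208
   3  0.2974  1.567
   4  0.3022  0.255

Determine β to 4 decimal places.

β = 0.6345

Rachford–Rice: g(β) = Σ zᵢ(Kᵢ−1)/(1+β(Kᵢ−1)) = 0.
Check two-phase: ΣzᵢKᵢ = 1.5278 > 1 and Σzᵢ/Kᵢ = 1.5380 > 1, so g(0) = 0.5278 > 0 and g(1) = -0.5380 < 0.
Newton iteration, β⁰ = 0.5:
  β = 0.5000: g = 0.10993, g' = -0.7688 → β = 0.6430
  β = 0.6430: g = -0.00757, g' = -0.8960 → β = 0.6345
Converged at β = 0.6345.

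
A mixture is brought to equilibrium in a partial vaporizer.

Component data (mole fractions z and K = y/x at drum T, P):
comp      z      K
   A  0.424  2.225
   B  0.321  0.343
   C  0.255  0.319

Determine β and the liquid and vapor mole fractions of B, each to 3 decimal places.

Rachford–Rice: g(β) = Σ zᵢ(Kᵢ−1)/(1+β(Kᵢ−1)) = 0.
Check two-phase: ΣzᵢKᵢ = 1.135 > 1 and Σzᵢ/Kᵢ = 1.926 > 1, so g(0) = 0.135 > 0 and g(1) = -0.926 < 0.
Newton–Raphson from β = 0.38:
  β = 0.380: g = -0.1609, g' = -0.758 → β = 0.168
  β = 0.168: g = -0.0021, g' = -0.764 → β = 0.165
Converged at β = 0.165.
Compositions from xᵢ = zᵢ/(1+β(Kᵢ−1)), yᵢ = Kᵢxᵢ:
  A: x = 0.353, y = 0.785
  B: x = 0.360, y = 0.123
  C: x = 0.287, y = 0.092

β = 0.165, x_B = 0.360, y_B = 0.123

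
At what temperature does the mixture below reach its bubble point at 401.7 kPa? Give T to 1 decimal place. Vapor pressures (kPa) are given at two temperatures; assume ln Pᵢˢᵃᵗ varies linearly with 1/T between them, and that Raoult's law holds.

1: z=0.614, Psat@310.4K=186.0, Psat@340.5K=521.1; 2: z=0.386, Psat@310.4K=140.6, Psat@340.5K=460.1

T = 334.1 K

Bubble-point temperature: ΣzᵢPᵢˢᵃᵗ(T) = P. Interpolate ln Pᵢˢᵃᵗ = aᵢ + bᵢ/T.
  T = 310.4 K: ΣzᵢPᵢˢᵃᵗ = 168.48 kPa
  T = 340.5 K: ΣzᵢPᵢˢᵃᵗ = 497.55 kPa
  T = 325.4 K: ΣzᵢPᵢˢᵃᵗ = 296.14 kPa
  T = 332.9 K: ΣzᵢPᵢˢᵃᵗ = 385.40 kPa
  T = 336.7 K: ΣzᵢPᵢˢᵃᵗ = 438.51 kPa
  T = 334.8 K: ΣzᵢPᵢˢᵃᵗ = 411.24 kPa
Interpolating between 332.9 K and 334.8 K gives T ≈ 334.1 K.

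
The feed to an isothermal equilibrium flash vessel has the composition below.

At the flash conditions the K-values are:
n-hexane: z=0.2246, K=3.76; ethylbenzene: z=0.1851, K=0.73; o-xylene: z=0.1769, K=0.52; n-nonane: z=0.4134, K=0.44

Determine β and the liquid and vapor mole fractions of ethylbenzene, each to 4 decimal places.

β = 0.1915, x_ethylbenzene = 0.1952, y_ethylbenzene = 0.1425

Newton iteration, β⁰ = 0.5:
  β = 0.5000: g = -0.23058, g' = -0.6407 → β = 0.1401
  β = 0.1401: g = 0.05281, g' = -1.1037 → β = 0.1880
  β = 0.1880: g = 0.00342, g' = -0.9678 → β = 0.1915
Converged at β = 0.1915.
Compositions from xᵢ = zᵢ/(1+β(Kᵢ−1)), yᵢ = Kᵢxᵢ:
  n-hexane: x = 0.1469, y = 0.5525
  ethylbenzene: x = 0.1952, y = 0.1425
  o-xylene: x = 0.1948, y = 0.1013
  n-nonane: x = 0.4631, y = 0.2037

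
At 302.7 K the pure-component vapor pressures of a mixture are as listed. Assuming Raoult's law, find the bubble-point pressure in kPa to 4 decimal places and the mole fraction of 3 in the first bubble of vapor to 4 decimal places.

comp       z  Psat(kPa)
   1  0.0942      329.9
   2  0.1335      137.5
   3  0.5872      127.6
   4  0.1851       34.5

At the bubble point ψ → 0, so ΣzᵢKᵢ = 1 with Kᵢ = Pᵢˢᵃᵗ/P ⇒ P = ΣzᵢPᵢˢᵃᵗ.
P = 0.0942·329.9 + 0.1335·137.5 + 0.5872·127.6 + 0.1851·34.5 = 130.7455 kPa
yᵢ = zᵢPᵢˢᵃᵗ/P ⇒ y_3 = 0.5872·127.6/130.7455 = 0.5731

Pbub = 130.7455 kPa, y_3 = 0.5731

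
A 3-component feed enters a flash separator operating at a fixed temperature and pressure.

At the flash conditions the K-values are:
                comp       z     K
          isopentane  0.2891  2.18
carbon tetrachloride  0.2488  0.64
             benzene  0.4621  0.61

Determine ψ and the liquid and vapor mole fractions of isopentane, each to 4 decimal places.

ψ = 0.1593, x_isopentane = 0.2434, y_isopentane = 0.5305

Let ψ = V/F and solve Σ zᵢ(Kᵢ−1)/(1+ψ(Kᵢ−1)) = 0.
Check two-phase: ΣzᵢKᵢ = 1.0714 > 1 and Σzᵢ/Kᵢ = 1.2789 > 1, so g(0) = 0.0714 > 0 and g(1) = -0.2789 < 0.
Iterate (Newton) starting at ψ = 0.36:
  ψ = 0.3600: g = -0.07313, g' = -0.3360 → ψ = 0.1423
  ψ = 0.1423: g = 0.00687, g' = -0.4097 → ψ = 0.1591
  ψ = 0.1591: g = 0.00007, g' = -0.4015 → ψ = 0.1593
Converged at ψ = 0.1593.
Compositions from xᵢ = zᵢ/(1+ψ(Kᵢ−1)), yᵢ = Kᵢxᵢ:
  isopentane: x = 0.2434, y = 0.5305
  carbon tetrachloride: x = 0.2639, y = 0.1689
  benzene: x = 0.4927, y = 0.3005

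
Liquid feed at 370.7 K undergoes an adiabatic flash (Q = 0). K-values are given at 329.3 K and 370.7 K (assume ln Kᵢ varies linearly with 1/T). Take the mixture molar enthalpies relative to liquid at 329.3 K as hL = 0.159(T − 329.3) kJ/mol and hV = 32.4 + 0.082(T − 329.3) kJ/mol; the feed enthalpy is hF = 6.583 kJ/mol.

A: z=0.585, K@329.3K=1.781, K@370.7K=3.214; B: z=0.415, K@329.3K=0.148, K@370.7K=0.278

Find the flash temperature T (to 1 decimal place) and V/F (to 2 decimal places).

T = 331.2 K, V/F = 0.19

Adiabatic flash: solve Rachford–Rice at each trial T, then check hF = ψ·hV(T) + (1−ψ)·hL(T).
  T = 329.3 K: K = (1.781, 0.148), RR gives ψ = 0.155, H_out = 5.030 kJ/mol
  T = 370.7 K: K = (3.214, 0.278), RR gives ψ = 0.623, H_out = 24.776 kJ/mol
  T = 350.0 K: K = (2.435, 0.207), RR gives ψ = 0.448, H_out = 17.096 kJ/mol
  T = 339.6 K: K = (2.091, 0.176), RR gives ψ = 0.329, H_out = 12.041 kJ/mol
  T = 334.5 K: K = (1.934, 0.162), RR gives ψ = 0.253, H_out = 8.929 kJ/mol
  T = 331.9 K: K = (1.856, 0.155), RR gives ψ = 0.207, H_out = 7.092 kJ/mol
  T = 330.6 K: K = (1.818, 0.151), RR gives ψ = 0.182, H_out = 6.093 kJ/mol
Linear interpolation between T = 330.6 (H_out = 6.093) and T = 331.9 (H_out = 7.092) on hF = 6.583 gives T ≈ 331.2 K, at which ψ = 0.19.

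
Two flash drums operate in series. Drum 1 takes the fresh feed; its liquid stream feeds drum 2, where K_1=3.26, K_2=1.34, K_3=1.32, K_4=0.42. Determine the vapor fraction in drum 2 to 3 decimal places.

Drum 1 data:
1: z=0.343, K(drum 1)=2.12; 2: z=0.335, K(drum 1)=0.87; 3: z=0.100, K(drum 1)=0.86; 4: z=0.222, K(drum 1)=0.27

V/F (drum 2) = 0.797

Drum 1:
Rachford–Rice: g(ψ₁) = Σ zᵢ(Kᵢ−1)/(1+ψ₁(Kᵢ−1)) = 0.
Check two-phase: ΣzᵢKᵢ = 1.165 > 1 and Σzᵢ/Kᵢ = 1.485 > 1, so g(0) = 0.165 > 0 and g(1) = -0.485 < 0.
Newton–Raphson from ψ₁ = 0.37:
  ψ₁ = 0.370: g = -0.0109, g' = -0.446 → ψ₁ = 0.345
Converged at ψ₁ = 0.345.
Drum-1 compositions:
  1: x = 0.247, y = 0.524
  2: x = 0.351, y = 0.305
  3: x = 0.105, y = 0.090
  4: x = 0.297, y = 0.080
Drum-2 feed = drum-1 liquid: z₂ = (0.2473, 0.3507, 0.1051, 0.2968).
Drum 2:
Rachford–Rice: g(ψ₂) = Σ zᵢ(Kᵢ−1)/(1+ψ₂(Kᵢ−1)) = 0.
g(0) = ΣzᵢKᵢ − 1 = 0.540 and g(1) = 1 − Σzᵢ/Kᵢ = -0.124, so a root lies in (0, 1).
Newton–Raphson from ψ₂ = 0.5:
  ψ₂ = 0.500: g = 0.1508, g' = -0.514 → ψ₂ = 0.793
  ψ₂ = 0.793: g = 0.0019, g' = -0.537 → ψ₂ = 0.797
Converged at ψ₂ = 0.797.
  1: x = 0.088, y = 0.288
  2: x = 0.276, y = 0.370
  3: x = 0.084, y = 0.111
  4: x = 0.552, y = 0.232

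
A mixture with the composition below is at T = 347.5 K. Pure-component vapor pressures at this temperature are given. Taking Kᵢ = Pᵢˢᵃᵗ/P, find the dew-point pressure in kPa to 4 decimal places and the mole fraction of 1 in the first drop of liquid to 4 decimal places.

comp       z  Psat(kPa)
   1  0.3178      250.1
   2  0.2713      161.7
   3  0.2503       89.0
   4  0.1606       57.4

Pdew = 116.8394 kPa, x_1 = 0.1485

At the dew point ψ → 1, so Σzᵢ/Kᵢ = 1 with Kᵢ = Pᵢˢᵃᵗ/P ⇒ 1/P = Σzᵢ/Pᵢˢᵃᵗ.
1/P = 0.3178/250.1 + 0.2713/161.7 + 0.2503/89.0 + 0.1606/57.4 = 0.0085588 ⇒ P = 116.8394 kPa
xᵢ = zᵢP/Pᵢˢᵃᵗ ⇒ x_1 = 0.3178·116.8394/250.1 = 0.1485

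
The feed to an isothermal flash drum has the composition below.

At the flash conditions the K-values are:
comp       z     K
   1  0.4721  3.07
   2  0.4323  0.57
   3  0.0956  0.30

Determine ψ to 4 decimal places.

ψ = 0.7028

Let ψ = V/F and solve Σ zᵢ(Kᵢ−1)/(1+ψ(Kᵢ−1)) = 0.
g(0) = ΣzᵢKᵢ − 1 = 0.7244 and g(1) = 1 − Σzᵢ/Kᵢ = -0.2309, so a root lies in (0, 1).
Newton–Raphson from ψ = 0.5:
  ψ = 0.5000: g = 0.14046, g' = -0.7291 → ψ = 0.6927
  ψ = 0.6927: g = 0.00688, g' = -0.6802 → ψ = 0.7028
Converged at ψ = 0.7028.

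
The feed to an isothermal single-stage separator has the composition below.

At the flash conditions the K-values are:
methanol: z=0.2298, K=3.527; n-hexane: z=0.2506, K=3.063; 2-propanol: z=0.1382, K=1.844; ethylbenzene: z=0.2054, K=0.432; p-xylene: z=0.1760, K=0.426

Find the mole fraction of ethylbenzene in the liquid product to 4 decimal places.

Material balance + equilibrium reduce to Σ zᵢ(Kᵢ−1)/(1+ψ(Kᵢ−1)) = 0.
g(0) = ΣzᵢKᵢ − 1 = 0.9966 and g(1) = 1 − Σzᵢ/Kᵢ = -0.1105, so a root lies in (0, 1).
Newton–Raphson from ψ = 0.6:
  ψ = 0.6000: g = 0.20816, g' = -0.7756 → ψ = 0.8684
  ψ = 0.8684: g = 0.00263, g' = -0.8020 → ψ = 0.8717
Converged at ψ = 0.8717.
Compositions from xᵢ = zᵢ/(1+ψ(Kᵢ−1)), yᵢ = Kᵢxᵢ:
  methanol: x = 0.0718, y = 0.2531
  n-hexane: x = 0.0896, y = 0.2743
  2-propanol: x = 0.0796, y = 0.1468
  ethylbenzene: x = 0.4068, y = 0.1757
  p-xylene: x = 0.3522, y = 0.1501

x_ethylbenzene = 0.4068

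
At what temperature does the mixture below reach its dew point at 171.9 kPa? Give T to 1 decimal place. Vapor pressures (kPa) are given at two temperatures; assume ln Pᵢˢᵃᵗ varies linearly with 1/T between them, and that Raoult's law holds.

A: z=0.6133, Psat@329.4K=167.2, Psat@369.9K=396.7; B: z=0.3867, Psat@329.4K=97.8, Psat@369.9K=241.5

T = 340.8 K

Dew-point temperature: Σzᵢ·P/Pᵢˢᵃᵗ(T) = 1. Interpolate ln Pᵢˢᵃᵗ = aᵢ + bᵢ/T.
  T = 329.4 K: ΣzᵢP/Pᵢˢᵃᵗ = 1.3102
  T = 369.9 K: ΣzᵢP/Pᵢˢᵃᵗ = 0.5410
  T = 349.6 K: ΣzᵢP/Pᵢˢᵃᵗ = 0.8215
  T = 339.5 K: ΣzᵢP/Pᵢˢᵃᵗ = 1.0303
  T = 344.6 K: ΣzᵢP/Pᵢˢᵃᵗ = 0.9174
  T = 342.1 K: ΣzᵢP/Pᵢˢᵃᵗ = 0.9707
Interpolating between 339.5 K and 342.1 K gives T ≈ 340.8 K.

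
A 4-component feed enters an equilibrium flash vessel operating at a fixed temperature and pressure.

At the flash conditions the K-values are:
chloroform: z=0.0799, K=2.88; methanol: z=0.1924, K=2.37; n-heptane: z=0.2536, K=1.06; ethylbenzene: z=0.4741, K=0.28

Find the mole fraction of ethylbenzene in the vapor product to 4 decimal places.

y_ethylbenzene = 0.1439

Let ψ = V/F and solve Σ zᵢ(Kᵢ−1)/(1+ψ(Kᵢ−1)) = 0.
Check two-phase: ΣzᵢKᵢ = 1.0877 > 1 and Σzᵢ/Kᵢ = 2.0414 > 1, so g(0) = 0.0877 > 0 and g(1) = -1.0414 < 0.
Iterate (Newton) starting at ψ = 0.51:
  ψ = 0.5100: g = -0.29281, g' = -0.8134 → ψ = 0.1500
  ψ = 0.1500: g = -0.03178, g' = -0.7301 → ψ = 0.1065
  ψ = 0.1065: g = 0.00062, g' = -0.7603 → ψ = 0.1073
Converged at ψ = 0.1073.
Compositions from xᵢ = zᵢ/(1+ψ(Kᵢ−1)), yᵢ = Kᵢxᵢ:
  chloroform: x = 0.0665, y = 0.1915
  methanol: x = 0.1677, y = 0.3976
  n-heptane: x = 0.2520, y = 0.2671
  ethylbenzene: x = 0.5138, y = 0.1439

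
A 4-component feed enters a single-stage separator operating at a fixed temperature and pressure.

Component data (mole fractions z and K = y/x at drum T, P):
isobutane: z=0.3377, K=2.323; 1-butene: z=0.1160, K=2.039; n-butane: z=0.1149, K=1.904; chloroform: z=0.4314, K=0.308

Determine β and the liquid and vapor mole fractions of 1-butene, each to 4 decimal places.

β = 0.4532, x_1-butene = 0.0789, y_1-butene = 0.1608

Let β = V/F and solve Σ zᵢ(Kᵢ−1)/(1+β(Kᵢ−1)) = 0.
Check two-phase: ΣzᵢKᵢ = 1.3726 > 1 and Σzᵢ/Kᵢ = 1.6633 > 1, so g(0) = 0.3726 > 0 and g(1) = -0.6633 < 0.
Newton iteration, β⁰ = 0.68:
  β = 0.6800: g = -0.19371, g' = -0.9798 → β = 0.4823
  β = 0.4823: g = -0.02270, g' = -0.7868 → β = 0.4534
  β = 0.4534: g = -0.00018, g' = -0.7747 → β = 0.4532
Converged at β = 0.4532.
Compositions from xᵢ = zᵢ/(1+β(Kᵢ−1)), yᵢ = Kᵢxᵢ:
  isobutane: x = 0.2111, y = 0.4904
  1-butene: x = 0.0789, y = 0.1608
  n-butane: x = 0.0815, y = 0.1552
  chloroform: x = 0.6285, y = 0.1936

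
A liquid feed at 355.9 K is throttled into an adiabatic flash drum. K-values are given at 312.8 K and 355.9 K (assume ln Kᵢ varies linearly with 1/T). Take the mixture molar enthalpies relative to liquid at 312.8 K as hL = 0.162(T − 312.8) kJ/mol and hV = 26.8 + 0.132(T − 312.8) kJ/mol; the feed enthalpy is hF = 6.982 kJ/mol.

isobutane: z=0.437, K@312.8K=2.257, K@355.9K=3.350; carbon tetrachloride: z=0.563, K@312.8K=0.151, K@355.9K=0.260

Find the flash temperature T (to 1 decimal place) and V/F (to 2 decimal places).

Adiabatic flash: solve Rachford–Rice at each trial T, then check hF = ψ·hV(T) + (1−ψ)·hL(T).
  T = 312.8 K: K = (2.257, 0.151), RR gives ψ = 0.067, H_out = 1.791 kJ/mol
  T = 355.9 K: K = (3.350, 0.260), RR gives ψ = 0.351, H_out = 15.934 kJ/mol
  T = 334.4 K: K = (2.786, 0.202), RR gives ψ = 0.232, H_out = 9.573 kJ/mol
  T = 323.6 K: K = (2.517, 0.175), RR gives ψ = 0.159, H_out = 5.951 kJ/mol
  T = 329.0 K: K = (2.650, 0.188), RR gives ψ = 0.197, H_out = 7.814 kJ/mol
  T = 326.3 K: K = (2.583, 0.182), RR gives ψ = 0.178, H_out = 6.897 kJ/mol
  T = 327.6 K: K = (2.615, 0.185), RR gives ψ = 0.188, H_out = 7.342 kJ/mol
Linear interpolation between T = 326.3 (H_out = 6.897) and T = 327.6 (H_out = 7.342) on hF = 6.982 gives T ≈ 326.5 K, at which ψ = 0.18.

T = 326.5 K, V/F = 0.18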